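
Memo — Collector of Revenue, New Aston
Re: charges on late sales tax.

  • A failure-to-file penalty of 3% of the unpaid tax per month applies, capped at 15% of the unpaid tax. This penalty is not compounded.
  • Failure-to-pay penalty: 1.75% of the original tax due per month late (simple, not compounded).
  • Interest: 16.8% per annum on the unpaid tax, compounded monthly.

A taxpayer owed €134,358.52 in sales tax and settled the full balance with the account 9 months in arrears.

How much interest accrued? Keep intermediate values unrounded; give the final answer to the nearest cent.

€17,908.84

Interest (16.8%/yr ÷ 12 = 1.4%/month): €134,358.52 × ((1 + 0.014)^9 − 1) = €17,908.8359…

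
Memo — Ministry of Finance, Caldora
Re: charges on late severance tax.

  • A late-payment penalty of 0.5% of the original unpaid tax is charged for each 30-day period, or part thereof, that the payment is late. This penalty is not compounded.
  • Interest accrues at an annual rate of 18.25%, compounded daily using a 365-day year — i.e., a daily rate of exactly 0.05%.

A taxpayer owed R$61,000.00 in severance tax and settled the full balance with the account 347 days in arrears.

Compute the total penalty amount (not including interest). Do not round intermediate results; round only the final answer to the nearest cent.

R$3,660.00

Penalty periods: ⌈347/30⌉ = 12; penalty = 12 × 0.5% × R$61,000.00 = R$3,660.00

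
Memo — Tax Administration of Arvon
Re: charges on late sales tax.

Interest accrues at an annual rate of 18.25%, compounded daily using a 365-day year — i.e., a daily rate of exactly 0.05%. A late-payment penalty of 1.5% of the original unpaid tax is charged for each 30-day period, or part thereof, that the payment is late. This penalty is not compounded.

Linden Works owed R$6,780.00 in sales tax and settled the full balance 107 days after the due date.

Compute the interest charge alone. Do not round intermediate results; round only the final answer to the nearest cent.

R$372.51

Interest: R$6,780.00 × ((1 + 0.0005)^107 − 1) = R$6,780.00 × 0.05494289… = R$372.5128…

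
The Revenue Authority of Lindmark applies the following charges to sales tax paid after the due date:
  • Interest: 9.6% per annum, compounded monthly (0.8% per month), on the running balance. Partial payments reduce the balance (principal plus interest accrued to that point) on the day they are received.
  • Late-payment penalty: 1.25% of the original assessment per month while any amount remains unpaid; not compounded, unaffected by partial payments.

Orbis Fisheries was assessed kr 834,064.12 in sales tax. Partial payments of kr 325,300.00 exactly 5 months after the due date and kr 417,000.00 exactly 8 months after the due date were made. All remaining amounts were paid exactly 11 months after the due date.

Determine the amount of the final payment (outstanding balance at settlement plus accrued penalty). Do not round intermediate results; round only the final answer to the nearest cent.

Balance at month 5: kr 834,064.1200 × (1 + 0.008)^5 = kr 867,964.7734…
After kr 325,300.00 payment: kr 867,964.7734… − kr 325,300.00 = kr 542,664.7734…
Balance at month 8: kr 542,664.7734… × (1 + 0.008)^3 = kr 555,793.1974…
After kr 417,000.00 payment: kr 555,793.1974… − kr 417,000.00 = kr 138,793.1974…
Balance at month 11: kr 138,793.1974… × (1 + 0.008)^3 = kr 142,150.9535…
Penalty: 11 × 1.25% × kr 834,064.12 = kr 114,683.82…
Final settlement = outstanding balance + penalty = kr 142,150.9535… + kr 114,683.82… = kr 256,834.77

kr 256,834.77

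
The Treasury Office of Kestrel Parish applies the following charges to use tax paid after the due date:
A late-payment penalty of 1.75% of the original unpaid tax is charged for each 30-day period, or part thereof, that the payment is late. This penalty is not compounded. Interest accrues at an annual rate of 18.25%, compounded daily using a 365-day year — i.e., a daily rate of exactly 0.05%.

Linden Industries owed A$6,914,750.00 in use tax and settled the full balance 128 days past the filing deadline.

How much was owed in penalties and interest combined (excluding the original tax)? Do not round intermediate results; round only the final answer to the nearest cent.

Penalty periods: ⌈128/30⌉ = 5; penalty = 5 × 1.75% × A$6,914,750.00 = A$605,040.63…
Interest: A$6,914,750.00 × ((1 + 0.0005)^128 − 1) = A$6,914,750.00 × 0.06607535… = A$456,894.5064…
Penalties + interest = A$605,040.6250 + A$456,894.5064… = A$1,061,935.13

A$1,061,935.13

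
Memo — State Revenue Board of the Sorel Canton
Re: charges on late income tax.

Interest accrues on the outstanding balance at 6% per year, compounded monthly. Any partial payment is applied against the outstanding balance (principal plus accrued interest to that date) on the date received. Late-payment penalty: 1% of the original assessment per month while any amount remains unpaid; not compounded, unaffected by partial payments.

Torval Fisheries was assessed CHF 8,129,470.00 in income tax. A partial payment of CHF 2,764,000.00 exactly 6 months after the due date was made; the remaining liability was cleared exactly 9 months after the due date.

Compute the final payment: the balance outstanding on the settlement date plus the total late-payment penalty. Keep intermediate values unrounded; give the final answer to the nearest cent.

CHF 6,428,683.33

Monthly rate = 6% ÷ 12 = 0.5%
Balance at month 6: CHF 8,129,470.0000 × (1 + 0.005)^6 = CHF 8,376,423.0513…
After CHF 2,764,000.00 payment: CHF 8,376,423.0513… − CHF 2,764,000.00 = CHF 5,612,423.0513…
Balance at month 9: CHF 5,612,423.0513… × (1 + 0.005)^3 = CHF 5,697,031.0303…
Penalty: 9 × 1% × CHF 8,129,470.00 = CHF 731,652.30
Final settlement = outstanding balance + penalty = CHF 5,697,031.0303… + CHF 731,652.30 = CHF 6,428,683.33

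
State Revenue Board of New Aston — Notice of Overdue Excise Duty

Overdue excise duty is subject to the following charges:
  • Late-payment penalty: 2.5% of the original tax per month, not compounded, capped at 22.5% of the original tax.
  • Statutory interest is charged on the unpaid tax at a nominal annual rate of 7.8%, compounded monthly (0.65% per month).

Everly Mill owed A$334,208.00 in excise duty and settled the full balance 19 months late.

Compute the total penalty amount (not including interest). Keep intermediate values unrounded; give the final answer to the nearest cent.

A$75,196.80

Penalty (uncapped): 19 × 2.5% × A$334,208.00 = A$158,748.80; cap = 22.5% × A$334,208.00 = A$75,196.80 → penalty = A$75,196.80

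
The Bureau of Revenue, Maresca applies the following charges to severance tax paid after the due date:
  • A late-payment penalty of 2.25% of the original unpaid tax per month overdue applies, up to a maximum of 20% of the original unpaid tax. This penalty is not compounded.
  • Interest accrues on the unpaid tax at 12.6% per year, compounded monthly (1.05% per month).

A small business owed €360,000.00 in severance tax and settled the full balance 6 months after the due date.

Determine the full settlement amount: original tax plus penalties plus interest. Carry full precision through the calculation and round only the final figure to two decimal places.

Penalty: 6 × 2.25% × €360,000.00 = €48,600.00 (below the 20% cap of €72,000.00)
Interest: €360,000.00 × ((1 + 0.0105)^6 − 1) = €360,000.00 × 0.0646771… = €23,283.7508…
Total = €360,000.00 + €48,600.0000 + €23,283.7508… = €431,883.75

€431,883.75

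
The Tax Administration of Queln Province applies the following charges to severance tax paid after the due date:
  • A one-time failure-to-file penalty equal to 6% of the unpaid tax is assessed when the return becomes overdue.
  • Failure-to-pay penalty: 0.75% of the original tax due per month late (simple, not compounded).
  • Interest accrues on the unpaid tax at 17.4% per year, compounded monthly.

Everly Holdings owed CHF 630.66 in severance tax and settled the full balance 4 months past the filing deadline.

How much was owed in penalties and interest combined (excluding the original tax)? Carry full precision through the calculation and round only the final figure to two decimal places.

Failure-to-file penalty: 6% × CHF 630.66 = CHF 37.84…
Failure-to-pay penalty = 0.75% × CHF 630.66 × 4 mo = CHF 18.92…
Interest (17.4%/yr ÷ 12 = 1.45%/month): CHF 630.66 × ((1 + 0.0145)^4 − 1) = CHF 37.3816…
Penalties + interest = CHF 56.7594 + CHF 37.3816… = CHF 94.14

CHF 94.14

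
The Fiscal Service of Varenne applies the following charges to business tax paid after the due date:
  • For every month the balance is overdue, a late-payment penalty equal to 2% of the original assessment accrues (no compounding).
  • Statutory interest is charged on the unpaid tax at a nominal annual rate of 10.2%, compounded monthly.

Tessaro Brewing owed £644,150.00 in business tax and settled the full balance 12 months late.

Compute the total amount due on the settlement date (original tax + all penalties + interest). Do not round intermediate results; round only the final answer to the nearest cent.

£867,609.65

Late-payment penalty = 2% × £644,150.00 × 12 mo = £154,596.00
Interest (10.2%/yr ÷ 12 = 0.85%/month): £644,150.00 × ((1 + 0.0085)^12 − 1) = £68,863.6461…
Total = £644,150.00 + £154,596.0000 + £68,863.6461… = £867,609.65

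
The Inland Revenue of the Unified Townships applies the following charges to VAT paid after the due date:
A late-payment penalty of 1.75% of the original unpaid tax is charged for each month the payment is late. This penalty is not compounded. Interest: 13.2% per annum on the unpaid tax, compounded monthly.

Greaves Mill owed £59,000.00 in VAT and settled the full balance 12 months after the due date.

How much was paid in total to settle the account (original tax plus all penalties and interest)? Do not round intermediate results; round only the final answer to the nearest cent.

Late-payment penalty = 1.75% × £59,000.00 × 12 mo = £12,390.00
Interest (13.2%/yr ÷ 12 = 1.1%/month): £59,000.00 × ((1 + 0.011)^12 − 1) = £8,276.8856…
Total = £59,000.00 + £12,390.0000 + £8,276.8856… = £79,666.89

£79,666.89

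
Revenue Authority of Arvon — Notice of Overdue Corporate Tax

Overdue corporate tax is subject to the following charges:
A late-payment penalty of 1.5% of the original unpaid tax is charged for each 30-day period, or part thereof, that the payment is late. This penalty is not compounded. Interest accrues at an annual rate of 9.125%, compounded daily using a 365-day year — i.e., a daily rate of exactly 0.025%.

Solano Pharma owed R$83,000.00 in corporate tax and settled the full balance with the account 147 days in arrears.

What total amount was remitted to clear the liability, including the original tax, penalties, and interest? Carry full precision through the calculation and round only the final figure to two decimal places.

Penalty periods: ⌈147/30⌉ = 5; penalty = 5 × 1.5% × R$83,000.00 = R$6,225.00
Interest: R$83,000.00 × ((1 + 0.00025)^147 − 1) = R$83,000.00 × 0.03742887… = R$3,106.5958…
Total = R$83,000.00 + R$6,225.0000 + R$3,106.5958… = R$92,331.60

R$92,331.60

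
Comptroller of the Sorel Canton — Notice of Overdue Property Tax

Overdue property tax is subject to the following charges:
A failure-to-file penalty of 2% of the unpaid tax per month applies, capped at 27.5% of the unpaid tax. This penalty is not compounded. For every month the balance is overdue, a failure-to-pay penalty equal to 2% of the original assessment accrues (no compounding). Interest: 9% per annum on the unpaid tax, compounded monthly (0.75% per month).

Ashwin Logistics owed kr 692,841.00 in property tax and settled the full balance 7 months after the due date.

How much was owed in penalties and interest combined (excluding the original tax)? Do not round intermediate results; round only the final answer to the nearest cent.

kr 231,198.36

Failure-to-file: 7 × 2% × kr 692,841.00 = kr 96,997.74 (under the 27.5% cap)
Failure-to-pay penalty = 2% × kr 692,841.00 × 7 mo = kr 96,997.74
Interest: kr 692,841.00 × ((1 + 0.0075)^7 − 1) = kr 692,841.00 × 0.0536961… = kr 37,202.8782…
Penalties + interest = kr 193,995.4800 + kr 37,202.8782… = kr 231,198.36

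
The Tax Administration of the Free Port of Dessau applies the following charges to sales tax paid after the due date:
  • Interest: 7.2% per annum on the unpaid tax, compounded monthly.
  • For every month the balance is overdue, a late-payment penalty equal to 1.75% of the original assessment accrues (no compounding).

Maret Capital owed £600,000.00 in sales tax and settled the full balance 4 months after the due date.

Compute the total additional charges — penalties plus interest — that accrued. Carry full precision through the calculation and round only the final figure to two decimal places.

Late-payment penalty = 1.75% × £600,000.00 × 4 mo = £42,000.00
Interest (7.2%/yr ÷ 12 = 0.6%/month): £600,000.00 × ((1 + 0.006)^4 − 1) = £14,530.1192…
Penalties + interest = £42,000.0000 + £14,530.1192… = £56,530.12

£56,530.12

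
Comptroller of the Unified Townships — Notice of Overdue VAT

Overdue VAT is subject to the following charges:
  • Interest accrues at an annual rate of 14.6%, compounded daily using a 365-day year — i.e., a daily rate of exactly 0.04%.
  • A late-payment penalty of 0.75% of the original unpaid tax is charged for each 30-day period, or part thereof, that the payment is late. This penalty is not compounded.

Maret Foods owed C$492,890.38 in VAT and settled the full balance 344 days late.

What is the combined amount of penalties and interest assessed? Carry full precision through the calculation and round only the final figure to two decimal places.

Penalty periods: ⌈344/30⌉ = 12; penalty = 12 × 0.75% × C$492,890.38 = C$44,360.13…
Interest: C$492,890.38 × ((1 + 0.0004)^344 − 1) = C$492,890.38 × 0.14748488… = C$72,693.8791…
Penalties + interest = C$44,360.1342 + C$72,693.8791… = C$117,054.01

C$117,054.01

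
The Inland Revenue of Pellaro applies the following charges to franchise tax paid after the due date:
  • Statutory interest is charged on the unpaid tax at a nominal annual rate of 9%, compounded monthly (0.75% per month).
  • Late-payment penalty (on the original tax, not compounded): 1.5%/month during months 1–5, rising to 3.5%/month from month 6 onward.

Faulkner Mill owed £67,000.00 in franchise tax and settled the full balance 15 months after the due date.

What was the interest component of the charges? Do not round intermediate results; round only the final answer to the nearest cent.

Interest: £67,000.00 × ((1 + 0.0075)^15 − 1) = £67,000.00 × 0.1186026… = £7,946.3738…

£7,946.37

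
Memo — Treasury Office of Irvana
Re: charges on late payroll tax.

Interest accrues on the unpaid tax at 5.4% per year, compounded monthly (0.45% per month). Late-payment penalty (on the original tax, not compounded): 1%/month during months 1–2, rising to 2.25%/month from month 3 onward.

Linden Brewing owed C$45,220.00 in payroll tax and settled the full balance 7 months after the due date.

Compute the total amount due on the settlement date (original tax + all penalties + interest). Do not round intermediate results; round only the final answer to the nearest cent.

C$52,655.45

Penalty, months 1–2: 2 × 1% × C$45,220.00 = C$904.40
Penalty, months 3–7: 5 × 2.25% × C$45,220.00 = C$5,087.25
Interest: C$45,220.00 × ((1 + 0.0045)^7 − 1) = C$45,220.00 × 0.0319285… = C$1,443.8047…
Total = C$45,220.00 + C$5,991.6500 + C$1,443.8047… = C$52,655.45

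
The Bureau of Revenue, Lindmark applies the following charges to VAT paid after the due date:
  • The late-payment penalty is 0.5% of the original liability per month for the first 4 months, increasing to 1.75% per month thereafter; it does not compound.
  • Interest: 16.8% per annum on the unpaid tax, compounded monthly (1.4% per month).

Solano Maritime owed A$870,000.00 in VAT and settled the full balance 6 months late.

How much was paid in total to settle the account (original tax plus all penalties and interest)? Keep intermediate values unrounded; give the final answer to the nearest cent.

A$993,536.05

Penalty, months 1–4: 4 × 0.5% × A$870,000.00 = A$17,400.00
Penalty, months 5–6: 2 × 1.75% × A$870,000.00 = A$30,450.00
Interest: A$870,000.00 × ((1 + 0.014)^6 − 1) = A$870,000.00 × 0.0869955… = A$75,686.0497…
Total = A$870,000.00 + A$47,850.0000 + A$75,686.0497… = A$993,536.05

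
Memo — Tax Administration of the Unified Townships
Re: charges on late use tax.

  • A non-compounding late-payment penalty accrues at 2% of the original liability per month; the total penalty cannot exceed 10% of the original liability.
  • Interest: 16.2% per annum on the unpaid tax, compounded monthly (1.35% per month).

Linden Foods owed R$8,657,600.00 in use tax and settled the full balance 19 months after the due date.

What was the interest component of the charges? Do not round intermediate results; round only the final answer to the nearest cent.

R$2,512,288.15

Interest: R$8,657,600.00 × ((1 + 0.0135)^19 − 1) = R$8,657,600.00 × 0.2901830… = R$2,512,288.1454…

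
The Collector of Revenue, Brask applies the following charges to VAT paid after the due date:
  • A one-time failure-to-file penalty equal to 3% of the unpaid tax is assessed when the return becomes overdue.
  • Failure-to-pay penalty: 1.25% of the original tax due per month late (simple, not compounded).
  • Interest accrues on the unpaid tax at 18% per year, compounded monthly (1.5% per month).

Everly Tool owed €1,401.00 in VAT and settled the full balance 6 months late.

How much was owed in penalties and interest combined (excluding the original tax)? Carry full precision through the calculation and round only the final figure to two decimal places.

€278.02

Failure-to-file penalty: 3% × €1,401.00 = €42.03
Failure-to-pay penalty: 6 × 1.25% × €1,401.00 = €105.08…
Interest: €1,401.00 × ((1 + 0.015)^6 − 1) = €1,401.00 × 0.0934433… = €130.9140…
Penalties + interest = €147.1050 + €130.9140… = €278.02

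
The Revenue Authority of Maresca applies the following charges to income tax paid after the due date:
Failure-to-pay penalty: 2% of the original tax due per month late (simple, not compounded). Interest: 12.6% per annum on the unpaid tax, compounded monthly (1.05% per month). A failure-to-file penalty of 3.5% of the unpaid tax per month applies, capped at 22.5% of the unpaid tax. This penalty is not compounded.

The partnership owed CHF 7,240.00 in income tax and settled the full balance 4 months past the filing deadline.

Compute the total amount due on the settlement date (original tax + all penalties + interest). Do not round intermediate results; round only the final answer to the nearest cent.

Failure-to-file: 4 × 3.5% × CHF 7,240.00 = CHF 1,013.60 (under the 22.5% cap)
Failure-to-pay penalty = 2% × CHF 7,240.00 × 4 mo = CHF 579.20
Interest: CHF 7,240.00 × ((1 + 0.0105)^4 − 1) = CHF 7,240.00 × 0.0426661… = CHF 308.9029…
Total = CHF 7,240.00 + CHF 1,592.8000 + CHF 308.9029… = CHF 9,141.70

CHF 9,141.70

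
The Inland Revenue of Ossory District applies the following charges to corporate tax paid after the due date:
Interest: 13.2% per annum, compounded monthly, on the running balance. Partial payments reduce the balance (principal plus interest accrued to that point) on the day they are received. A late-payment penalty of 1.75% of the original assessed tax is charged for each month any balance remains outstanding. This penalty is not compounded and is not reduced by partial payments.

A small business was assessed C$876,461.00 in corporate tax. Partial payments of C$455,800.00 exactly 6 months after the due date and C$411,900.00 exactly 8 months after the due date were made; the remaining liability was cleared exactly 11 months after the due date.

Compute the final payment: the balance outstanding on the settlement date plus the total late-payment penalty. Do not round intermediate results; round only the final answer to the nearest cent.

Monthly rate = 13.2% ÷ 12 = 1.1%
Balance at month 6: C$876,461.0000 × (1 + 0.011)^6 = C$935,921.7274…
After C$455,800.00 payment: C$935,921.7274… − C$455,800.00 = C$480,121.7274…
Balance at month 8: C$480,121.7274… × (1 + 0.011)^2 = C$490,742.5002…
After C$411,900.00 payment: C$490,742.5002… − C$411,900.00 = C$78,842.5002…
Balance at month 11: C$78,842.5002… × (1 + 0.011)^3 = C$81,473.0274…
Penalty: 11 × 1.75% × C$876,461.00 = C$168,718.74…
Final settlement = outstanding balance + penalty = C$81,473.0274… + C$168,718.74… = C$250,191.77

C$250,191.77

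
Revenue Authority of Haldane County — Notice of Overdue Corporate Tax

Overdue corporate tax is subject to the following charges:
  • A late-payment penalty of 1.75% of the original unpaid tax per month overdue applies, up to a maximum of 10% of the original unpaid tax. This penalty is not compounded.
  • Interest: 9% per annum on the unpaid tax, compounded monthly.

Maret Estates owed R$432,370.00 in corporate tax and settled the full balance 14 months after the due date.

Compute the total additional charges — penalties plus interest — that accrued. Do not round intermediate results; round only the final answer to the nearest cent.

R$90,916.83

Penalty (uncapped): 14 × 1.75% × R$432,370.00 = R$105,930.65; cap = 10% × R$432,370.00 = R$43,237.00 → penalty = R$43,237.00
Interest (9%/yr ÷ 12 = 0.75%/month): R$432,370.00 × ((1 + 0.0075)^14 − 1) = R$47,679.8299…
Penalties + interest = R$43,237.0000 + R$47,679.8299… = R$90,916.83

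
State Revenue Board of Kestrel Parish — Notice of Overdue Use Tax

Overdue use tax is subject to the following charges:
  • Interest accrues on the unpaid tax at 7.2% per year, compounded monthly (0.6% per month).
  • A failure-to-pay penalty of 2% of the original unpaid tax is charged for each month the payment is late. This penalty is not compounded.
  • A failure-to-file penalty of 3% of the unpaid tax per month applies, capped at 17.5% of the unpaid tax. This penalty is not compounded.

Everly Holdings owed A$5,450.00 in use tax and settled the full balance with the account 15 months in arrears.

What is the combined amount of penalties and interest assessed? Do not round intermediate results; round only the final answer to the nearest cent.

A$3,100.40

Failure-to-file: 15 × 3% × A$5,450.00 = A$2,452.50, capped at 17.5% × A$5,450.00 = A$953.75
Failure-to-pay penalty: 15 × 2% × A$5,450.00 = A$1,635.00
Interest: A$5,450.00 × ((1 + 0.006)^15 − 1) = A$5,450.00 × 0.0938801… = A$511.6464…
Penalties + interest = A$2,588.7500 + A$511.6464… = A$3,100.40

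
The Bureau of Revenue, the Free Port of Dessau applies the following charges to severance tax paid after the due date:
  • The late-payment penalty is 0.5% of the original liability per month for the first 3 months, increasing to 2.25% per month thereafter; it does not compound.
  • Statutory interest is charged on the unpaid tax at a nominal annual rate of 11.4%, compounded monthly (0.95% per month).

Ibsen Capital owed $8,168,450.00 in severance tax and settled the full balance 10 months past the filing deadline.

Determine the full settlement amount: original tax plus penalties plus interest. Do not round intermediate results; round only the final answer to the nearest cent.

Penalty, months 1–3: 3 × 0.5% × $8,168,450.00 = $122,526.75
Penalty, months 4–10: 7 × 2.25% × $8,168,450.00 = $1,286,530.88…
Interest: $8,168,450.00 × ((1 + 0.0095)^10 − 1) = $8,168,450.00 × 0.0991659… = $810,031.4109…
Total = $8,168,450.00 + $1,409,057.6250 + $810,031.4109… = $10,387,539.04

$10,387,539.04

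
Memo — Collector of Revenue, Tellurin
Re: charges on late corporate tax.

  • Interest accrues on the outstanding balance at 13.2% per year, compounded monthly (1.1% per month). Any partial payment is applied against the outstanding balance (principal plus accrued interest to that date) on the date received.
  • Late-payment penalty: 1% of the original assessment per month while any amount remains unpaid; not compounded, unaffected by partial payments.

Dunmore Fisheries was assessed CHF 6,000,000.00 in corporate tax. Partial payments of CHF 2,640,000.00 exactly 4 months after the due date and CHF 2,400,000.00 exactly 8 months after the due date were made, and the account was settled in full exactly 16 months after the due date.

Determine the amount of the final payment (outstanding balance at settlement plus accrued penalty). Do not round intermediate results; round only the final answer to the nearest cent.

CHF 2,477,888.22

Balance at month 4: CHF 6,000,000.0000 × (1 + 0.011)^4 = CHF 6,268,388.0318…
After CHF 2,640,000.00 payment: CHF 6,268,388.0318… − CHF 2,640,000.00 = CHF 3,628,388.0318…
Balance at month 8: CHF 3,628,388.0318… × (1 + 0.011)^4 = CHF 3,790,690.6856…
After CHF 2,400,000.00 payment: CHF 3,790,690.6856… − CHF 2,400,000.00 = CHF 1,390,690.6856…
Balance at month 16: CHF 1,390,690.6856… × (1 + 0.011)^8 = CHF 1,517,888.2204…
Penalty: 16 × 1% × CHF 6,000,000.00 = CHF 960,000.00
Final settlement = outstanding balance + penalty = CHF 1,517,888.2204… + CHF 960,000.00 = CHF 2,477,888.22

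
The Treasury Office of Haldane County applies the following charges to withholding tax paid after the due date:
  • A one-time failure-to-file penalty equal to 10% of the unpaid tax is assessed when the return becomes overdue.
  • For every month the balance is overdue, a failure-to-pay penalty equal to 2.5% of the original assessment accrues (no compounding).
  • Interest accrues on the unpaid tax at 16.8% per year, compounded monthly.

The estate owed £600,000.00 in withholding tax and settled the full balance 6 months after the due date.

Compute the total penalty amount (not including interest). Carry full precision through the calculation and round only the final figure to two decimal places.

Failure-to-file penalty: 10% × £600,000.00 = £60,000.00
Failure-to-pay penalty: 6 × 2.5% × £600,000.00 = £90,000.00
Total penalty = £60,000.00 + £90,000.00 = £150,000.00

£150,000.00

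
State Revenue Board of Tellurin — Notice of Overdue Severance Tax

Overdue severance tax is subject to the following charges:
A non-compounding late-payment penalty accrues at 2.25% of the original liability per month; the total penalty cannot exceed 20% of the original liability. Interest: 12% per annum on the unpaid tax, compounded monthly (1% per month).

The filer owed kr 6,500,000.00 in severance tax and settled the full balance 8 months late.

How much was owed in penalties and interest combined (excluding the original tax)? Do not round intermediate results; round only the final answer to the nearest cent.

Penalty: 8 × 2.25% × kr 6,500,000.00 = kr 1,170,000.00 (below the 20% cap of kr 1,300,000.00)
Interest: kr 6,500,000.00 × ((1 + 0.01)^8 − 1) = kr 6,500,000.00 × 0.0828567… = kr 538,568.5866…
Penalties + interest = kr 1,170,000.0000 + kr 538,568.5866… = kr 1,708,568.59

kr 1,708,568.59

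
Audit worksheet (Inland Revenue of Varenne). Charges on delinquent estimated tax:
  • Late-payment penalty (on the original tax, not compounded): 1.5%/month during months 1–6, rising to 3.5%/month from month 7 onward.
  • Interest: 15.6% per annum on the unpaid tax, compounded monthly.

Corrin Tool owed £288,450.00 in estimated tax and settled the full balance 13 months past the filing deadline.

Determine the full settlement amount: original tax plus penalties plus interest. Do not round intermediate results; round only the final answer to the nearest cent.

£437,818.42

Penalty, months 1–6: 6 × 1.5% × £288,450.00 = £25,960.50
Penalty, months 7–13: 7 × 3.5% × £288,450.00 = £70,670.25
Interest (15.6%/yr ÷ 12 = 1.3%/month): £288,450.00 × ((1 + 0.013)^13 − 1) = £52,737.6739…
Total = £288,450.00 + £96,630.7500 + £52,737.6739… = £437,818.42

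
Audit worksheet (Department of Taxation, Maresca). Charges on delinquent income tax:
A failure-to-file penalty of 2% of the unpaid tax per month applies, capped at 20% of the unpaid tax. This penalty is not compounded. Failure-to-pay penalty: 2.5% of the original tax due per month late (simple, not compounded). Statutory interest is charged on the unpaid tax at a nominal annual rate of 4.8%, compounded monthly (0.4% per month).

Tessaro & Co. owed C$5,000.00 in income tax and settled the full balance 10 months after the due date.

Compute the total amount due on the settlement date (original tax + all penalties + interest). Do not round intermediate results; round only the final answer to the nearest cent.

Failure-to-file: 10 × 2% × C$5,000.00 = C$1,000.00, capped at 20% × C$5,000.00 = C$1,000.00
Failure-to-pay penalty = 2.5% × C$5,000.00 × 10 mo = C$1,250.00
Interest: C$5,000.00 × ((1 + 0.004)^10 − 1) = C$5,000.00 × 0.0407277… = C$203.6387…
Total = C$5,000.00 + C$2,250.0000 + C$203.6387… = C$7,453.64

C$7,453.64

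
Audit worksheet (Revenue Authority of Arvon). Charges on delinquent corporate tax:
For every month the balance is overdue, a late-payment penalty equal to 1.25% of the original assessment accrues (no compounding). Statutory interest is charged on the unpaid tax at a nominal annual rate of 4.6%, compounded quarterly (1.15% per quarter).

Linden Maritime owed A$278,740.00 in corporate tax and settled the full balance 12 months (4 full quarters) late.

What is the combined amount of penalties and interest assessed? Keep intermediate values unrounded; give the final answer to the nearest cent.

Late-payment penalty = 1.25% × A$278,740.00 × 12 mo = A$41,811.00
Interest: A$278,740.00 × ((1 + 0.0115)^4 − 1) = A$278,740.00 × 0.0467996… = A$13,044.9208…
Penalties + interest = A$41,811.0000 + A$13,044.9208… = A$54,855.92

A$54,855.92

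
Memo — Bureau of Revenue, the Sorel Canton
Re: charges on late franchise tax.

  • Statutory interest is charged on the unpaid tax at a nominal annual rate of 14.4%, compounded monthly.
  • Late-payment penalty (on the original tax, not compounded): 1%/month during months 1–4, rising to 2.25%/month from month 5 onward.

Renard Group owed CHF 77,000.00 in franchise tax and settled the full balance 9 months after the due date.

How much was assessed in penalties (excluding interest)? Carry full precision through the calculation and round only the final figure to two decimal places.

CHF 11,742.50

Penalty, months 1–4: 4 × 1% × CHF 77,000.00 = CHF 3,080.00
Penalty, months 5–9: 5 × 2.25% × CHF 77,000.00 = CHF 8,662.50
Total penalty = CHF 3,080.00 + CHF 8,662.50 = CHF 11,742.50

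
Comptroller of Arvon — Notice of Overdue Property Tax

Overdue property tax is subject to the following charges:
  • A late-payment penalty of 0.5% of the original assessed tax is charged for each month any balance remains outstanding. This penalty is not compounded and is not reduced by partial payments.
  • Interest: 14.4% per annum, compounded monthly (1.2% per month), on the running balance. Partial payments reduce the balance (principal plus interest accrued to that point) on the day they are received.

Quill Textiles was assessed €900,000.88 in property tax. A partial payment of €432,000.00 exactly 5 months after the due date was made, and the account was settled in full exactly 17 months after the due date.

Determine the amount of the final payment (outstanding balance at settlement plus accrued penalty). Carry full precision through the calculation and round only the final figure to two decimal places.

Balance at month 5: €900,000.8800 × (1 + 0.012)^5 = €955,312.5796…
After €432,000.00 payment: €955,312.5796… − €432,000.00 = €523,312.5796…
Balance at month 17: €523,312.5796… × (1 + 0.012)^12 = €603,847.5724…
Penalty: 17 × 0.5% × €900,000.88 = €76,500.07…
Final settlement = outstanding balance + penalty = €603,847.5724… + €76,500.07… = €680,347.65

€680,347.65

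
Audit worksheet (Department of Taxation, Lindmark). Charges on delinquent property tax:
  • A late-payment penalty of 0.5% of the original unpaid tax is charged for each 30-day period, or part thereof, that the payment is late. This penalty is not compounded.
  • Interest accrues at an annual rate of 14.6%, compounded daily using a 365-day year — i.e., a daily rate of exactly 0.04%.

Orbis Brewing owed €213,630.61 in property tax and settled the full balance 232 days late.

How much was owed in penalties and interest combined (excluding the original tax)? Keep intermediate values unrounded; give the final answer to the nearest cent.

€29,314.80

Penalty periods: ⌈232/30⌉ = 8; penalty = 8 × 0.5% × €213,630.61 = €8,545.22…
Interest: €213,630.61 × ((1 + 0.0004)^232 − 1) = €213,630.61 × 0.09722191… = €20,769.5750…
Penalties + interest = €8,545.2244 + €20,769.5750… = €29,314.80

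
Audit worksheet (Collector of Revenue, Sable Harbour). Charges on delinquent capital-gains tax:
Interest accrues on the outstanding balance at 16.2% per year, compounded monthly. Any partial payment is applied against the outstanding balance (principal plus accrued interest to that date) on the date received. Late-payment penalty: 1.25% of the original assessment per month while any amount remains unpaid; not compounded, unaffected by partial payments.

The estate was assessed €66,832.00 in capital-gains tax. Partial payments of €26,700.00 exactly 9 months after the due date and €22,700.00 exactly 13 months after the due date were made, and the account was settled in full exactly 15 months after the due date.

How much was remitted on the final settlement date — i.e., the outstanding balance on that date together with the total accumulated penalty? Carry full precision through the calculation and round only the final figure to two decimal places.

€41,999.28

Monthly rate = 16.2% ÷ 12 = 1.35%
Balance at month 9: €66,832.0000 × (1 + 0.0135)^9 = €75,404.6685…
After €26,700.00 payment: €75,404.6685… − €26,700.00 = €48,704.6685…
Balance at month 13: €48,704.6685… × (1 + 0.0135)^4 = €51,388.4601…
After €22,700.00 payment: €51,388.4601… − €22,700.00 = €28,688.4601…
Balance at month 15: €28,688.4601… × (1 + 0.0135)^2 = €29,468.2770…
Penalty: 15 × 1.25% × €66,832.00 = €12,531.00
Final settlement = outstanding balance + penalty = €29,468.2770… + €12,531.00 = €41,999.28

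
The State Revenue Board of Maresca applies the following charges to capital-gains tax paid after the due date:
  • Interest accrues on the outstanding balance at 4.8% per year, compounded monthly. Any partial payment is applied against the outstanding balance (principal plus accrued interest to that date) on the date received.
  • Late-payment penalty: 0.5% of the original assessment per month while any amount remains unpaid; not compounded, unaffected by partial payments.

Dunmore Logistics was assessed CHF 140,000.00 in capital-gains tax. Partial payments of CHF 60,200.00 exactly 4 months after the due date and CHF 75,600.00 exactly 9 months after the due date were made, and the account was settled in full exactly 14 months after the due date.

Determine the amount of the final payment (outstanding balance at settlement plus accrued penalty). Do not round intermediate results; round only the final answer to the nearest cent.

CHF 18,071.18

Monthly rate = 4.8% ÷ 12 = 0.4%
Balance at month 4: CHF 140,000.0000 × (1 + 0.004)^4 = CHF 142,253.4759…
After CHF 60,200.00 payment: CHF 142,253.4759… − CHF 60,200.00 = CHF 82,053.4759…
Balance at month 9: CHF 82,053.4759… × (1 + 0.004)^5 = CHF 83,707.7266…
After CHF 75,600.00 payment: CHF 83,707.7266… − CHF 75,600.00 = CHF 8,107.7266…
Balance at month 14: CHF 8,107.7266… × (1 + 0.004)^5 = CHF 8,271.1835…
Penalty: 14 × 0.5% × CHF 140,000.00 = CHF 9,800.00
Final settlement = outstanding balance + penalty = CHF 8,271.1835… + CHF 9,800.00 = CHF 18,071.18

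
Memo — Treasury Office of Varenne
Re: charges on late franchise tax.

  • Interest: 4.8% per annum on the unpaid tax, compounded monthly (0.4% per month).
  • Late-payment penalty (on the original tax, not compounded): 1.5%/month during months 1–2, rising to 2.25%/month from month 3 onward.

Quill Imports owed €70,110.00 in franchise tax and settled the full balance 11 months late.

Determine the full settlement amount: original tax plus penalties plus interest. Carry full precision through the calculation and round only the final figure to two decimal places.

€89,557.86

Penalty, months 1–2: 2 × 1.5% × €70,110.00 = €2,103.30
Penalty, months 3–11: 9 × 2.25% × €70,110.00 = €14,197.28…
Interest: €70,110.00 × ((1 + 0.004)^11 − 1) = €70,110.00 × 0.0448906… = €3,147.2831…
Total = €70,110.00 + €16,300.5750 + €3,147.2831… = €89,557.86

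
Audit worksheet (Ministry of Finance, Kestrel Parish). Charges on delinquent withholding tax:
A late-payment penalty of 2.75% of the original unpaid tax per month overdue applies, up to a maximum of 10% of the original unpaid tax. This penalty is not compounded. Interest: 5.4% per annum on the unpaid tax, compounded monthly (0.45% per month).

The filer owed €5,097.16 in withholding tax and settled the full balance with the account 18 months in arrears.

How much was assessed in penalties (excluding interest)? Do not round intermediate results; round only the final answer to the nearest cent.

Penalty (uncapped): 18 × 2.75% × €5,097.16 = €2,523.09…; cap = 10% × €5,097.16 = €509.72… → penalty = €509.72…

€509.72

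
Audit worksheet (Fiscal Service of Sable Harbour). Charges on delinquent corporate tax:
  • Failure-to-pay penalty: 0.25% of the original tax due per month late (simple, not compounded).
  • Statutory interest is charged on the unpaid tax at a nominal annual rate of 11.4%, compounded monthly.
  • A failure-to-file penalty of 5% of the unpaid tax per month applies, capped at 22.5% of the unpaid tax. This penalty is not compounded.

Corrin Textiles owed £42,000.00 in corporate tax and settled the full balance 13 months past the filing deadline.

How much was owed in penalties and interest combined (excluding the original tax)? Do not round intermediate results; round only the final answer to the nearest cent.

£16,308.21

Failure-to-file: 13 × 5% × £42,000.00 = £27,300.00, capped at 22.5% × £42,000.00 = £9,450.00
Failure-to-pay penalty: 13 × 0.25% × £42,000.00 = £1,365.00
Interest (11.4%/yr ÷ 12 = 0.95%/month): £42,000.00 × ((1 + 0.0095)^13 − 1) = £5,493.2066…
Penalties + interest = £10,815.0000 + £5,493.2066… = £16,308.21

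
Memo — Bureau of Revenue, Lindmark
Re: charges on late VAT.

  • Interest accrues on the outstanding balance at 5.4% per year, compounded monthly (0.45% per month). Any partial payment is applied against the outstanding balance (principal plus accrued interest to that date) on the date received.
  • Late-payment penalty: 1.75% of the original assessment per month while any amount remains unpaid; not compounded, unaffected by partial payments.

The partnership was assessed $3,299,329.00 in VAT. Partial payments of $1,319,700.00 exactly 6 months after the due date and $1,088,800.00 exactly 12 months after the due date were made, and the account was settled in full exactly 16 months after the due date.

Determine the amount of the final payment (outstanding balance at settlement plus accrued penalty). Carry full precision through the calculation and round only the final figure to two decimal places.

$1,980,046.32

Balance at month 6: $3,299,329.0000 × (1 + 0.0045)^6 = $3,389,419.0875…
After $1,319,700.00 payment: $3,389,419.0875… − $1,319,700.00 = $2,069,719.0875…
Balance at month 12: $2,069,719.0875… × (1 + 0.0045)^6 = $2,126,233.9649…
After $1,088,800.00 payment: $2,126,233.9649… − $1,088,800.00 = $1,037,433.9649…
Balance at month 16: $1,037,433.9649… × (1 + 0.0045)^4 = $1,056,234.2031…
Penalty: 16 × 1.75% × $3,299,329.00 = $923,812.12
Final settlement = outstanding balance + penalty = $1,056,234.2031… + $923,812.12 = $1,980,046.32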